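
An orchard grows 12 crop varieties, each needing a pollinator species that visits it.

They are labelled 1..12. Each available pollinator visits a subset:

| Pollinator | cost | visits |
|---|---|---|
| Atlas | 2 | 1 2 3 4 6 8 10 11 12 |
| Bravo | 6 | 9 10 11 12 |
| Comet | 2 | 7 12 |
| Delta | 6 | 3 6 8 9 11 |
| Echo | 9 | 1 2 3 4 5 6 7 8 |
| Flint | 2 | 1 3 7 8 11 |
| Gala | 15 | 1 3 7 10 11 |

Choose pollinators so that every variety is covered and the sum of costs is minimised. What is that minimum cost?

15

Bravo, Echo together cover every variety (Bravo ∪ Echo = {1, 2, 3, 4, 5, 6, 7, 8, 9, 10, 11, 12}); total cost 6 + 9 = 15.
The greedy pick Atlas, Comet, Bravo, Echo costs 19; no covering selection beats 15.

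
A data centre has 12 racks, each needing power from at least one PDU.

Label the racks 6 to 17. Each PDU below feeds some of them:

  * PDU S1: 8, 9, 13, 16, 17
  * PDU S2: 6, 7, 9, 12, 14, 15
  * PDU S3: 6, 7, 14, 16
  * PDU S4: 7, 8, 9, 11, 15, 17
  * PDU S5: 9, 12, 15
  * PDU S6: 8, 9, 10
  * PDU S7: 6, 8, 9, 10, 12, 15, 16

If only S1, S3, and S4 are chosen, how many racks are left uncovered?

Union of S1, S3, S4 = {6, 7, 8, 9, 11, 13, 14, 15, 16, 17}.
Not covered: 10, 12 — 2 racks.

2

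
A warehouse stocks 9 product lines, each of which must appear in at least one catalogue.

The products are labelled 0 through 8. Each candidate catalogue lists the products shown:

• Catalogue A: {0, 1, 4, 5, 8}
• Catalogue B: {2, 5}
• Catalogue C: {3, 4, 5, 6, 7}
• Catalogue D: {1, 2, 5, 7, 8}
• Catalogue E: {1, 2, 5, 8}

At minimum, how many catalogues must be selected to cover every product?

3

Take {A, C, E}. Their union is {0, 1, 2, 3, 4, 5, 6, 7, 8}, which is all 9 products.
Only A contains 0, so A is forced; the remaining 4 products need at least 2 more catalogues (each remaining catalogue adds at most 3) — so at least 3 catalogues are needed, and 3 is optimal.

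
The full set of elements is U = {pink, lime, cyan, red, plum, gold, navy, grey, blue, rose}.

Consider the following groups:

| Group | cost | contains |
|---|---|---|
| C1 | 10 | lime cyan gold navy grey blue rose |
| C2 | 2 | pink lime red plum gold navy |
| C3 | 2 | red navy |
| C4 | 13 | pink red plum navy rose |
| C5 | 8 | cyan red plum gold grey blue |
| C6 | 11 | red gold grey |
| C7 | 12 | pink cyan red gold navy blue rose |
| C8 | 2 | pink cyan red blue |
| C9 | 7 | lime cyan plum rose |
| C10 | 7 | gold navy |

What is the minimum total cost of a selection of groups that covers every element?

C1, C2 together cover every element (C1 ∪ C2 = {pink, lime, cyan, red, plum, gold, navy, grey, blue, rose}); total cost 10 + 2 = 12.
The greedy pick C2, C8, C1 costs 14; no covering selection beats 12.

12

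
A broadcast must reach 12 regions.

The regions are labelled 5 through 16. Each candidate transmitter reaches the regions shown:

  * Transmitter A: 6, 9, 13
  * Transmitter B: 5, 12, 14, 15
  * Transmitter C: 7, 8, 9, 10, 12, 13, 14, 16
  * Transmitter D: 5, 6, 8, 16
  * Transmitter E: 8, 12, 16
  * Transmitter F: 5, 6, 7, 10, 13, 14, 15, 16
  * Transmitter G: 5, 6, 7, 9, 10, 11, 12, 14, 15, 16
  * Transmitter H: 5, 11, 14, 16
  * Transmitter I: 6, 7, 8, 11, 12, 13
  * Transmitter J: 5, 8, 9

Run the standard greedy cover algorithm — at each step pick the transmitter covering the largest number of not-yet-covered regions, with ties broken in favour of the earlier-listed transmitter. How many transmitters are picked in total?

2

Greedy: pick G (covers 10 new) → pick C (covers 2 new). Total picks: 2.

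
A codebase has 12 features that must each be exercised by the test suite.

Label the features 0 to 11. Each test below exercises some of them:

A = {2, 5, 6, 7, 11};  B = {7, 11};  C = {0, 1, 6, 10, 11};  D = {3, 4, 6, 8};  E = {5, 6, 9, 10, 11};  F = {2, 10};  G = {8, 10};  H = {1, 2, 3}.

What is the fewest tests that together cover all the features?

A and C and D and E together: A ∪ C ∪ D ∪ E = {0, 1, 2, 3, 4, 5, 6, 7, 8, 9, 10, 11} — every feature is covered.
Only C contains 0, so C is forced; the remaining 7 features need at least 3 more tests (each remaining test adds at most 3) — so at least 4 tests are needed, and 4 is optimal.

4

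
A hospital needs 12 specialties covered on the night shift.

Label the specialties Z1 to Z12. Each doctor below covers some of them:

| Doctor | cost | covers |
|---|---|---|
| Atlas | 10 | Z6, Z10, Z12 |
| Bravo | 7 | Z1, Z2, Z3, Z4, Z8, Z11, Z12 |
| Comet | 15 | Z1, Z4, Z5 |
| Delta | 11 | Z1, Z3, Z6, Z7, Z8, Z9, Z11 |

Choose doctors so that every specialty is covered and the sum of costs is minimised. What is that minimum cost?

Atlas, Bravo, Comet, Delta together cover every specialty (Atlas ∪ Bravo ∪ Comet ∪ Delta = {Z1, Z2, Z3, Z4, Z5, Z6, Z7, Z8, Z9, Z10, Z11, Z12}); total cost 10 + 7 + 15 + 11 = 43.
No covering selection has total cost below 43.

43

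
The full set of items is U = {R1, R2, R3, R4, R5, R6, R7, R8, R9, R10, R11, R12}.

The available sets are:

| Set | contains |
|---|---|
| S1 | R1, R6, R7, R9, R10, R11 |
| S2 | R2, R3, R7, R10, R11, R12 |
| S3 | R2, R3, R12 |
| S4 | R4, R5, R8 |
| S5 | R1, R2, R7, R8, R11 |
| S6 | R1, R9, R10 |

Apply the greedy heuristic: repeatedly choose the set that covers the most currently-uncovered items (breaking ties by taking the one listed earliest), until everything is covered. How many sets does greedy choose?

3

Greedy: pick S1 (covers 6 new) → pick S2 (covers 3 new) → pick S4 (covers 3 new). Total picks: 3.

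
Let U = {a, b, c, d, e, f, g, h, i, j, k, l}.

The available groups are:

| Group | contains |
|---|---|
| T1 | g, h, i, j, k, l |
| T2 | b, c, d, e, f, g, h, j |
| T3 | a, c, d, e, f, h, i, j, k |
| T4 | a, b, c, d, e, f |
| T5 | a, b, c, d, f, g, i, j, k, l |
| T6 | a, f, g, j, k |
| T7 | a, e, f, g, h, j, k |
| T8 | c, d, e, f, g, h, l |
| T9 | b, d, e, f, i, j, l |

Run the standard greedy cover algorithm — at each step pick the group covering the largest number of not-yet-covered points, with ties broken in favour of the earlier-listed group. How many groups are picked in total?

Greedy: pick T5 (covers 10 new) → pick T2 (covers 2 new). Total picks: 2.

2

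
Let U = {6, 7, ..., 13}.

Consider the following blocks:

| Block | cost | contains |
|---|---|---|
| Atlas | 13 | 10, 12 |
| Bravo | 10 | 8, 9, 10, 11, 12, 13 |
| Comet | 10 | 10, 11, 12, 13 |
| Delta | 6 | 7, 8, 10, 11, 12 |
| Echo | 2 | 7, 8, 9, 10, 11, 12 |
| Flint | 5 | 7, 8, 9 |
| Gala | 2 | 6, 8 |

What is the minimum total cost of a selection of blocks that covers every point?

Comet, Echo, Gala together cover every point (Comet ∪ Echo ∪ Gala = {6, 7, 8, 9, 10, 11, 12, 13}); total cost 10 + 2 + 2 = 14.
No covering selection has total cost below 14.

14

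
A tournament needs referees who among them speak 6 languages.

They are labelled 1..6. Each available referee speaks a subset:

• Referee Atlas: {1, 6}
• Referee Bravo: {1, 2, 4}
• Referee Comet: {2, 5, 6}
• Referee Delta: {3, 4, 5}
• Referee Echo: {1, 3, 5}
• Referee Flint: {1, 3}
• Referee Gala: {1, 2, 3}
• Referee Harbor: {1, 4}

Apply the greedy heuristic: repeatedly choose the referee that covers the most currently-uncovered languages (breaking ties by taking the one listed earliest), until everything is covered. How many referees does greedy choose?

3

Greedy: pick Bravo (covers 3 new) → pick Comet (covers 2 new) → pick Delta (covers 1 new). Total picks: 3.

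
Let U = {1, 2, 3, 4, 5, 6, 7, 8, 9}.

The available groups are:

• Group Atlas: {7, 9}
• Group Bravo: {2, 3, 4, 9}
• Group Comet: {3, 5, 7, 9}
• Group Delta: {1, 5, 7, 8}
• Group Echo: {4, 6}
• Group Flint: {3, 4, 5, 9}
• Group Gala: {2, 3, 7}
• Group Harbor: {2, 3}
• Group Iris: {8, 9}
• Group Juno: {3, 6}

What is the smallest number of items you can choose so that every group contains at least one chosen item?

4

H = {2, 5, 6, 9} meets every group (each contains at least one member of H), and |H| = 4.
No choice of 3 items meets every group, so 4 is the minimum.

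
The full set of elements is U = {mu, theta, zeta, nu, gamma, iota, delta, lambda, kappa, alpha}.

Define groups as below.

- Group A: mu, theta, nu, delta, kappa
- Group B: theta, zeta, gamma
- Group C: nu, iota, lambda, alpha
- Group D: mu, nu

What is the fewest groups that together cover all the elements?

3

A, B, and C cover everything between them: the union {mu, theta, zeta, nu, gamma, iota, delta, lambda, kappa, alpha} is all of U.
Only B contains zeta, so B is forced; the remaining 7 elements need at least 2 more groups (each remaining group adds at most 4) — so at least 3 groups are needed, and 3 is optimal.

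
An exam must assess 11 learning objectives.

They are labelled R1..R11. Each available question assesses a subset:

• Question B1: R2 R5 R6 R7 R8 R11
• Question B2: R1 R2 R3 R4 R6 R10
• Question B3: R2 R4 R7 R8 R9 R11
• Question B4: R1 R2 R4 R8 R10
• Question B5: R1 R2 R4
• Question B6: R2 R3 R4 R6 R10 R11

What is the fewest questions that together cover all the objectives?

3

B1 and B2 and B3 together: B1 ∪ B2 ∪ B3 = {R1, R2, R3, R4, R5, R6, R7, R8, R9, R10, R11} — every objective is covered.
Only B1 contains R5, so B1 is forced; the remaining 5 objectives need at least 2 more questions (each remaining question adds at most 4) — so at least 3 questions are needed, and 3 is optimal.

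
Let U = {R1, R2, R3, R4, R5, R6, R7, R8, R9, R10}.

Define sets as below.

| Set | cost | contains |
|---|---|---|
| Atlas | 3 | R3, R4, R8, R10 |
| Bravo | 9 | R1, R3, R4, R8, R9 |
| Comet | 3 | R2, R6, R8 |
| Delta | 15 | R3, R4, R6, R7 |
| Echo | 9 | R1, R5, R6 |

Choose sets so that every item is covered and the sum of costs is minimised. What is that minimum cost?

39

Atlas, Bravo, Comet, Delta, Echo together cover every item (Atlas ∪ Bravo ∪ Comet ∪ Delta ∪ Echo = {R1, R2, R3, R4, R5, R6, R7, R8, R9, R10}); total cost 3 + 9 + 3 + 15 + 9 = 39.
No covering selection has total cost below 39.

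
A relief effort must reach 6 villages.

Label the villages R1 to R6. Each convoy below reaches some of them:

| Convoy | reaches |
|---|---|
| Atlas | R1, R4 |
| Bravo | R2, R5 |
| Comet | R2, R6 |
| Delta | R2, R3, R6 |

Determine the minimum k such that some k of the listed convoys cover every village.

3

Atlas and Bravo and Delta together: Atlas ∪ Bravo ∪ Delta = {R1, R2, R3, R4, R5, R6} — every village is covered.
Only Atlas contains R1, so Atlas is forced; the remaining 4 villages need at least 2 more convoys (each remaining convoy adds at most 3) — so at least 3 convoys are needed, and 3 is optimal.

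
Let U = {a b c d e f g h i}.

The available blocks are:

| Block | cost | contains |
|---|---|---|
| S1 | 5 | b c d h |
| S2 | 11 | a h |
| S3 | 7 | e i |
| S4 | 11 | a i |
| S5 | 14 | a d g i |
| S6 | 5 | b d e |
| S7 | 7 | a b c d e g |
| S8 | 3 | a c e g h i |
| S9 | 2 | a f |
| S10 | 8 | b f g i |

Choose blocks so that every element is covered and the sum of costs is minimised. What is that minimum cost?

S1, S8, S9 together cover every element (S1 ∪ S8 ∪ S9 = {a, b, c, d, e, f, g, h, i}); total cost 5 + 3 + 2 = 10.
No covering selection has total cost below 10.

10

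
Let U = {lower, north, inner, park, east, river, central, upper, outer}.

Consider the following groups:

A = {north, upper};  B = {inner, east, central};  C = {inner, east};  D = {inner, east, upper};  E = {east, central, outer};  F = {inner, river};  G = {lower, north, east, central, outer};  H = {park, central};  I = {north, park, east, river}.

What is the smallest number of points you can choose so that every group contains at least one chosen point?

3

Take T = {north, inner, central}. Each listed group contains at least one of these, so T is a hitting set of size 3.
The groups A, E, F are pairwise disjoint, so any hitting set needs a separate point for each — at least 3. Hence 3 is optimal.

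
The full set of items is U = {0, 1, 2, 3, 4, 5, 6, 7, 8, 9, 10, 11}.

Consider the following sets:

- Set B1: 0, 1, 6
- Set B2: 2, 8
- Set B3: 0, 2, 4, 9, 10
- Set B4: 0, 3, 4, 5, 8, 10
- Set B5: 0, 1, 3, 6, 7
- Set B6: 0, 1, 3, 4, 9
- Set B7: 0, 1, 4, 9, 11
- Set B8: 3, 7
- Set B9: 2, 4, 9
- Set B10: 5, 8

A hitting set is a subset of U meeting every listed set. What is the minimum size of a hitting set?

4

H = {1, 3, 8, 9} meets every set (each contains at least one member of H), and |H| = 4.
The sets B1, B8, B9, B10 are pairwise disjoint, so any hitting set needs a separate item for each — at least 4. Hence 4 is optimal.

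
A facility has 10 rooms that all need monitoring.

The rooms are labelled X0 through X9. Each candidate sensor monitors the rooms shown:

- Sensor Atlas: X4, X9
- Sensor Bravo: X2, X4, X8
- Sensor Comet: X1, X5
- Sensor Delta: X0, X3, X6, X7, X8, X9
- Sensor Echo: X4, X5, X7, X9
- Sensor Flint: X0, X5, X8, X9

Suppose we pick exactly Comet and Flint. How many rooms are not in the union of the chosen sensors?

5

Union of Comet, Flint = {X0, X1, X5, X8, X9}.
Not covered: X2, X3, X4, X6, X7 — 5 rooms.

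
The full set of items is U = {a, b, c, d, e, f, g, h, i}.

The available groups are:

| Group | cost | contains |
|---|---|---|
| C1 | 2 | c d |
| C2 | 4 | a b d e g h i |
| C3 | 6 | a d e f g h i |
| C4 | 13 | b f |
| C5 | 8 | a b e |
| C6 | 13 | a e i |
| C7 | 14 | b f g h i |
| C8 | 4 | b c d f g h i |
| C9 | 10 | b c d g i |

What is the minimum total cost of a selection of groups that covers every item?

8

C2, C8 together cover every item (C2 ∪ C8 = {a, b, c, d, e, f, g, h, i}); total cost 4 + 4 = 8.
The greedy pick C2, C1, C8 costs 10; no covering selection beats 8.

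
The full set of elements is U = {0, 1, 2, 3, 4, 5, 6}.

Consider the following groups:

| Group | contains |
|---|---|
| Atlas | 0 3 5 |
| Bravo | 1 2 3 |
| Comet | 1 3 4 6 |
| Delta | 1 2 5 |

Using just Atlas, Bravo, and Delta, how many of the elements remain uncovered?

Union of Atlas, Bravo, Delta = {0, 1, 2, 3, 5}.
Not covered: 4, 6 — 2 elements.

2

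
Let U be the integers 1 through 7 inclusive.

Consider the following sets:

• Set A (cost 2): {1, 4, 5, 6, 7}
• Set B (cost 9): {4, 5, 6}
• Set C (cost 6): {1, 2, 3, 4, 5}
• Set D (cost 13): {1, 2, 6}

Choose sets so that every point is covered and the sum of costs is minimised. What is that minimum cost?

8

A, C together cover every point (A ∪ C = {1, 2, 3, 4, 5, 6, 7}); total cost 2 + 6 = 8.
No covering selection has total cost below 8.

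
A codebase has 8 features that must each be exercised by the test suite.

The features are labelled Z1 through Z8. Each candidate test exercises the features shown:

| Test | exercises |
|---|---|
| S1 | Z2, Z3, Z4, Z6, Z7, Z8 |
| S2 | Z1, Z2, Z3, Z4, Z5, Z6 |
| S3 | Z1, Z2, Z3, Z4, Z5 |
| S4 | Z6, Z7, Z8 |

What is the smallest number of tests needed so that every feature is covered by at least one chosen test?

Take {S3, S4}. Their union is {Z1, Z2, Z3, Z4, Z5, Z6, Z7, Z8}, which is all 8 features.
No single test has all 8 features (the largest, S1, has 6), so 2 is optimal.

2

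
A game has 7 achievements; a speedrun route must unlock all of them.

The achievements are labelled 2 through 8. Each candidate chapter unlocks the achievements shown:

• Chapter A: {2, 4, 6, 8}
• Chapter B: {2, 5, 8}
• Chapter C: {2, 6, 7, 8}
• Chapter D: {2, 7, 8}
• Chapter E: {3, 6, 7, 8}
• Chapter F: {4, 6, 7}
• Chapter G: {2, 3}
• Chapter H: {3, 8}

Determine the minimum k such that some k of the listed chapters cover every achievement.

3

B and F and H together: B ∪ F ∪ H = {2, 3, 4, 5, 6, 7, 8} — every achievement is covered.
Only B contains 5, so B is forced; the remaining 4 achievements need at least 2 more chapters (each remaining chapter adds at most 3) — so at least 3 chapters are needed, and 3 is optimal.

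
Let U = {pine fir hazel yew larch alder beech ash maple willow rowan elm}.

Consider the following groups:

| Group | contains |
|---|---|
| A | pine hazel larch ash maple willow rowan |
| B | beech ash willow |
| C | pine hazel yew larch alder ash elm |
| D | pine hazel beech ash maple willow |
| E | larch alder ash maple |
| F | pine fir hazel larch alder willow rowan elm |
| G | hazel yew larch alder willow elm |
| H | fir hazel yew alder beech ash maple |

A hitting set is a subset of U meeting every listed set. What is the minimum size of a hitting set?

2

Take T = {alder, willow}. Each listed group contains at least one of these, so T is a hitting set of size 2.
No single item lies in every group, so at least 2 are needed and 2 is optimal.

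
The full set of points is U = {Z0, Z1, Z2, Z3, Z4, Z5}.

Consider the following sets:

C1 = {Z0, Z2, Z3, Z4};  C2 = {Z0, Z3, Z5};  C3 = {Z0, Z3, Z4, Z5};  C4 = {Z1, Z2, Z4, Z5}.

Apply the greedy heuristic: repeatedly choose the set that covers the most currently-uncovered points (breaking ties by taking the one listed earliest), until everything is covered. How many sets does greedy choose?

Greedy: pick C1 (covers 4 new) → pick C4 (covers 2 new). Total picks: 2.

2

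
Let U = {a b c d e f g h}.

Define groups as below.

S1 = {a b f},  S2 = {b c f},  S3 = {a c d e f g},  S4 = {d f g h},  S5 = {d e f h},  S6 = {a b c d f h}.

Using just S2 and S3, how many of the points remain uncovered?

Union of S2, S3 = {a, b, c, d, e, f, g}.
Not covered: h — 1 point.

1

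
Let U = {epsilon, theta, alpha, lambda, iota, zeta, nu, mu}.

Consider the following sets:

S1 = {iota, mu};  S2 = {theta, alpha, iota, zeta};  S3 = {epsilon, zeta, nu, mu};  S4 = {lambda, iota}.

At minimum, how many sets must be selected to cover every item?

Take {S2, S3, S4}. Their union is {epsilon, theta, alpha, lambda, iota, zeta, nu, mu}, which is all 8 items.
Only S3 contains epsilon, so S3 is forced; the remaining 4 items need at least 2 more sets (each remaining set adds at most 3) — so at least 3 sets are needed, and 3 is optimal.

3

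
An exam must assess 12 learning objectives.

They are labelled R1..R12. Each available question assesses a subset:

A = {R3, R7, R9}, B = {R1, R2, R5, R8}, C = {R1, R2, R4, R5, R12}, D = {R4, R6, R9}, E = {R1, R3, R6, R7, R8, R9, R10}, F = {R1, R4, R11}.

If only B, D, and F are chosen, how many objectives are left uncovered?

Union of B, D, F = {R1, R2, R4, R5, R6, R8, R9, R11}.
Not covered: R3, R7, R10, R12 — 4 objectives.

4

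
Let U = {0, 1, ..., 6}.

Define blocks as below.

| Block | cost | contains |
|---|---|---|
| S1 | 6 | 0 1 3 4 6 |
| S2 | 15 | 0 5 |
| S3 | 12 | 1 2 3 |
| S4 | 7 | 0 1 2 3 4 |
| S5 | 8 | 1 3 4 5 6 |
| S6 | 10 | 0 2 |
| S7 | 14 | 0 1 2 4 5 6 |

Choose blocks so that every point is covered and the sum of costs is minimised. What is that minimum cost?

15

S4, S5 together cover every point (S4 ∪ S5 = {0, 1, 2, 3, 4, 5, 6}); total cost 7 + 8 = 15.
The greedy pick S1, S4, S5 costs 21; no covering selection beats 15.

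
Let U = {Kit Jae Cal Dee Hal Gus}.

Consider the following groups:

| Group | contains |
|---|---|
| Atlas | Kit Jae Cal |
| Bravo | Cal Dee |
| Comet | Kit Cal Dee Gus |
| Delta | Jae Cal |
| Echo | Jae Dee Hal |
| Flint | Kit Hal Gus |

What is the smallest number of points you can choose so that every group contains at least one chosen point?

2

H = {Cal, Hal} meets every group (each contains at least one member of H), and |H| = 2.
The groups Bravo, Flint are pairwise disjoint, so any hitting set needs a separate point for each — at least 2. Hence 2 is optimal.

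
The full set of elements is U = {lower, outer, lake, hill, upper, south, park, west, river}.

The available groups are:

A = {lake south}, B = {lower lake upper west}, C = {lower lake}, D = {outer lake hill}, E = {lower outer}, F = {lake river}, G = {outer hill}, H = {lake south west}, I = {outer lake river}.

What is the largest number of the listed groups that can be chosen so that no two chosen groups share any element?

2

B, G are pairwise disjoint (B={lower,lake,upper,west}; G={outer,hill}).
Every remaining group overlaps one of these, and no 3 of the listed groups are pairwise disjoint, so 2 is the maximum.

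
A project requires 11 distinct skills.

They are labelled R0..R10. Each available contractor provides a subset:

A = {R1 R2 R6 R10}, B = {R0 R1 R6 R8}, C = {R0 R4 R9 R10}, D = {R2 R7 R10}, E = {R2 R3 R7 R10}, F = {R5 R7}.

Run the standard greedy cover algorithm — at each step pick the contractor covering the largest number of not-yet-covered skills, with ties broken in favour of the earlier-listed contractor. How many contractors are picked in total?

5

Greedy: pick A (covers 4 new) → pick C (covers 3 new) → pick E (covers 2 new) → pick B (covers 1 new) → pick F (covers 1 new). Total picks: 5.
(The true minimum cover uses only 4 contractors, so greedy is not optimal here.)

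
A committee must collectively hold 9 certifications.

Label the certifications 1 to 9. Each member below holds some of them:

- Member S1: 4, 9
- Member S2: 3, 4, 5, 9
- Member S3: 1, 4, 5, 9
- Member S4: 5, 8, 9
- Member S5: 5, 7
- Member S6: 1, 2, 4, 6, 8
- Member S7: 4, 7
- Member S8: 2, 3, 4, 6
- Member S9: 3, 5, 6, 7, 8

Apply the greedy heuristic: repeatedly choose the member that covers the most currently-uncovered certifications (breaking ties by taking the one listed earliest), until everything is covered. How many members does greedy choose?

3

Greedy: pick S6 (covers 5 new) → pick S2 (covers 3 new) → pick S5 (covers 1 new). Total picks: 3.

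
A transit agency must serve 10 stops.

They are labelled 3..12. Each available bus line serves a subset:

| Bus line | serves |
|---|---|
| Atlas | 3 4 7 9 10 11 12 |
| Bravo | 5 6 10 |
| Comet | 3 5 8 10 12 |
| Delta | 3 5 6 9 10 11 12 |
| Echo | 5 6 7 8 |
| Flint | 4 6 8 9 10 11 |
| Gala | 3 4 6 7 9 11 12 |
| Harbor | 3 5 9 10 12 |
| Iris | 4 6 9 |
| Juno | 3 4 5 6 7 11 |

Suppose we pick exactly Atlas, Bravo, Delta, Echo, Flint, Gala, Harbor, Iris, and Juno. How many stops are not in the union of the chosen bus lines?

Union of Atlas, Bravo, Delta, Echo, Flint, Gala, Harbor, Iris, Juno = {3, 4, 5, 6, 7, 8, 9, 10, 11, 12} — that's every stop, so 0 are uncovered.

0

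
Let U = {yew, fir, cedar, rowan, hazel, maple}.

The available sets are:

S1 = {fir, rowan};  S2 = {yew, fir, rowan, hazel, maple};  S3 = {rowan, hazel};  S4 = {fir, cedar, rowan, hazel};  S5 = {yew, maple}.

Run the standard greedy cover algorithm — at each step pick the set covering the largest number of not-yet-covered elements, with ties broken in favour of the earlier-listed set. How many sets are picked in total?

Greedy: pick S2 (covers 5 new) → pick S4 (covers 1 new). Total picks: 2.

2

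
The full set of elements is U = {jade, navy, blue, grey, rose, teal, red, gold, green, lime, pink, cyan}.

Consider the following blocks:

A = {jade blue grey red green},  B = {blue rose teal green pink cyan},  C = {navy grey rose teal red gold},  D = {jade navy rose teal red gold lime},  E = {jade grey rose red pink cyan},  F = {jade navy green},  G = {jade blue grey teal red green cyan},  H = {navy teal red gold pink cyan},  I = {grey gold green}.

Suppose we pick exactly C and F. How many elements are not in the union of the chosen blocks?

Union of C, F = {jade, navy, grey, rose, teal, red, gold, green}.
Not covered: blue, lime, pink, cyan — 4 elements.

4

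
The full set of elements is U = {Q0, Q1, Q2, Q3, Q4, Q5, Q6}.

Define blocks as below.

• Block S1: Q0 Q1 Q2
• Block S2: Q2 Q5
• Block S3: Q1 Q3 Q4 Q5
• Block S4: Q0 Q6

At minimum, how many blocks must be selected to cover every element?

Take {S1, S3, S4}. Their union is {Q0, Q1, Q2, Q3, Q4, Q5, Q6}, which is all 7 elements.
Only S3 contains Q3, so S3 is forced; the remaining 3 elements need at least 2 more blocks (each remaining block adds at most 2) — so at least 3 blocks are needed, and 3 is optimal.

3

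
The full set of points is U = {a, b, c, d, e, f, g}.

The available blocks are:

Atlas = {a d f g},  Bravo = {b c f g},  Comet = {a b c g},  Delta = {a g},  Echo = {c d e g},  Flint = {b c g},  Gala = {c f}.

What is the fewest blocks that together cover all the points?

Take {Bravo, Comet, Echo}. Their union is {a, b, c, d, e, f, g}, which is all 7 points.
Only Echo contains e, so Echo is forced; the remaining 3 points need at least 2 more blocks (each remaining block adds at most 2) — so at least 3 blocks are needed, and 3 is optimal.

3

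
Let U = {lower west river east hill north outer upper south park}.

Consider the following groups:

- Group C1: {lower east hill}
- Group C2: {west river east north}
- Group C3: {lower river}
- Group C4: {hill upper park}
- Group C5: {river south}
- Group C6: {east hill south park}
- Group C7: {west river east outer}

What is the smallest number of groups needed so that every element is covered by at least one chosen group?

5

C2 and C3 and C4 and C5 and C7 together: C2 ∪ C3 ∪ C4 ∪ C5 ∪ C7 = {lower, west, river, east, hill, north, outer, upper, south, park} — every element is covered.
No 4 of the 7 groups cover everything (all 35 combinations miss at least one element), so 5 is optimal.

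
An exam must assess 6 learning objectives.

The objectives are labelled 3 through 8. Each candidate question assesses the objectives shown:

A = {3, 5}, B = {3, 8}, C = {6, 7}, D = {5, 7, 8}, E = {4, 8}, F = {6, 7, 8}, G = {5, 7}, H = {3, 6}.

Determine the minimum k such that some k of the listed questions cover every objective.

Take {D, E, H}. Their union is {3, 4, 5, 6, 7, 8}, which is all 6 objectives.
Only E contains 4, so E is forced; the remaining 4 objectives need at least 2 more questions (each remaining question adds at most 2) — so at least 3 questions are needed, and 3 is optimal.

3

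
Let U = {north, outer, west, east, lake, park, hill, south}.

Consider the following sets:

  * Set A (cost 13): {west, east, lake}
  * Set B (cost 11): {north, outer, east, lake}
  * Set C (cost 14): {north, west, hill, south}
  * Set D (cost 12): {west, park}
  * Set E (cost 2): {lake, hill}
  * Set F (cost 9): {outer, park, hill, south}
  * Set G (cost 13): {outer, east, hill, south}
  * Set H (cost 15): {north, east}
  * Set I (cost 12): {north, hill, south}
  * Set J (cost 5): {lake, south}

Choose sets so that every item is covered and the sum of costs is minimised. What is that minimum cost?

B, D, E, J together cover every item (B ∪ D ∪ E ∪ J = {north, outer, west, east, lake, park, hill, south}); total cost 11 + 12 + 2 + 5 = 30.
The greedy pick E, F, B, D costs 34; no covering selection beats 30.

30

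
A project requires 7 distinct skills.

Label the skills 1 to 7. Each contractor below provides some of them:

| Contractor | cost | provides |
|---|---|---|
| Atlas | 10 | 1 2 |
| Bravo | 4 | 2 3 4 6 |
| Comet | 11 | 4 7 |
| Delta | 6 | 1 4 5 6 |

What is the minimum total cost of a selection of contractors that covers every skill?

21

Bravo, Comet, Delta together cover every skill (Bravo ∪ Comet ∪ Delta = {1, 2, 3, 4, 5, 6, 7}); total cost 4 + 11 + 6 = 21.
No covering selection has total cost below 21.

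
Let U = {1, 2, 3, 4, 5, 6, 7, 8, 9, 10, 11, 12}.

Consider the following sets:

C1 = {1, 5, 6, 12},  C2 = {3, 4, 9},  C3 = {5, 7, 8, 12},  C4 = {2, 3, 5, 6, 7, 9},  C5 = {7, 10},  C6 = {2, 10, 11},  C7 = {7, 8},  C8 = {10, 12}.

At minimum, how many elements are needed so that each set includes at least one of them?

The 4 elements {2, 3, 7, 12} hit every set.
The sets C1, C2, C6, C7 are pairwise disjoint, so any hitting set needs a separate element for each — at least 4. Hence 4 is optimal.

4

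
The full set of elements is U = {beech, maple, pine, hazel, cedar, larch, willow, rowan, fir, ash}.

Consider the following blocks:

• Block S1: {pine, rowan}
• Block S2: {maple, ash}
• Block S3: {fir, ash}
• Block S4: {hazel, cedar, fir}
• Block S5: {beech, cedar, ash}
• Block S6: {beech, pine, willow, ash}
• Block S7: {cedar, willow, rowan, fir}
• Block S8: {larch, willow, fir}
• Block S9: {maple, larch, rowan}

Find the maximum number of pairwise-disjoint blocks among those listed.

3

S1, S2, S8 are pairwise disjoint (S1={pine,rowan}; S2={maple,ash}; S8={larch,willow,fir}).
Every remaining block overlaps one of these, and no 4 of the listed blocks are pairwise disjoint, so 3 is the maximum.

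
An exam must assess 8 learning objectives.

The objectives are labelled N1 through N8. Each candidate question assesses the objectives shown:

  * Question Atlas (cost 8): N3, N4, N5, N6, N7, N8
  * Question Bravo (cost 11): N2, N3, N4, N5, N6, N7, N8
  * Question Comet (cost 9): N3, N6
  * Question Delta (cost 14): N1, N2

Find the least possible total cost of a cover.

22

Atlas, Delta together cover every objective (Atlas ∪ Delta = {N1, N2, N3, N4, N5, N6, N7, N8}); total cost 8 + 14 = 22.
No covering selection has total cost below 22.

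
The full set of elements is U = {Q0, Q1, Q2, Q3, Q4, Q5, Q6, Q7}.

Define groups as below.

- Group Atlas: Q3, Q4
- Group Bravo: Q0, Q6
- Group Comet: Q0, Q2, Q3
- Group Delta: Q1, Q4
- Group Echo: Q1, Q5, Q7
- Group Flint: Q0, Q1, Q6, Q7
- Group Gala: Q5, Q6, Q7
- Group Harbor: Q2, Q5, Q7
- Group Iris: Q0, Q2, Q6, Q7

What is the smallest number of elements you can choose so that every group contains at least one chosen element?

3

Take H = {Q0, Q4, Q5}. Each listed group contains at least one of these, so H is a hitting set of size 3.
The groups Atlas, Bravo, Echo are pairwise disjoint, so any hitting set needs a separate element for each — at least 3. Hence 3 is optimal.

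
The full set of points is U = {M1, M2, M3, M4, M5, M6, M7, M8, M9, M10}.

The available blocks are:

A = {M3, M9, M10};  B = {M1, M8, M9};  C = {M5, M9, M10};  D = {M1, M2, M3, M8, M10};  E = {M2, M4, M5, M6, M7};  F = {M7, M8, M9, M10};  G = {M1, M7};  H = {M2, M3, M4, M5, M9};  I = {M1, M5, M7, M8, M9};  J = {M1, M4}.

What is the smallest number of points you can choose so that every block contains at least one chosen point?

The 3 points {M1, M4, M10} hit every block.
No choice of 2 points meets every block, so 3 is the minimum.

3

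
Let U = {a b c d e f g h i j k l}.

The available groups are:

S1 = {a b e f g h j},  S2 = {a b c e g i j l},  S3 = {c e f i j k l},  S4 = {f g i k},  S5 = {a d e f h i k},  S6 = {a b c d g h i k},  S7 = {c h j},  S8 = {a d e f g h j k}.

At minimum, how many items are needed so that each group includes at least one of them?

Take T = {h, i}. Each listed group contains at least one of these, so T is a hitting set of size 2.
The groups S4, S7 are pairwise disjoint, so any hitting set needs a separate item for each — at least 2. Hence 2 is optimal.

2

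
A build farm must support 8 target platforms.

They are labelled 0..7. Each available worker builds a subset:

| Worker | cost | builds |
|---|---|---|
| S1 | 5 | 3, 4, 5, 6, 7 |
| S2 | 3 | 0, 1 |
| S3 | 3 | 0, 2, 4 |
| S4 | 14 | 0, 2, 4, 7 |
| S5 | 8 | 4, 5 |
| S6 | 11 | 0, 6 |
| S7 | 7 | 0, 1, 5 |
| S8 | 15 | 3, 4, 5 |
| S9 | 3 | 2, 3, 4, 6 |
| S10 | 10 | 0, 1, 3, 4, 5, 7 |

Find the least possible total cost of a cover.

11

S1, S2, S9 together cover every platform (S1 ∪ S2 ∪ S9 = {0, 1, 2, 3, 4, 5, 6, 7}); total cost 5 + 3 + 3 = 11.
No covering selection has total cost below 11.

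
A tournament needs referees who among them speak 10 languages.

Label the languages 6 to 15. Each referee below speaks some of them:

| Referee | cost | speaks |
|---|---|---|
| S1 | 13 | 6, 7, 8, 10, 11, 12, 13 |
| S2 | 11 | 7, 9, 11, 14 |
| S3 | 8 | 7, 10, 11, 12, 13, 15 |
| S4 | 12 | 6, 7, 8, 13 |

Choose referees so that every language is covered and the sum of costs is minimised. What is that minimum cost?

31

S2, S3, S4 together cover every language (S2 ∪ S3 ∪ S4 = {6, 7, 8, 9, 10, 11, 12, 13, 14, 15}); total cost 11 + 8 + 12 = 31.
No covering selection has total cost below 31.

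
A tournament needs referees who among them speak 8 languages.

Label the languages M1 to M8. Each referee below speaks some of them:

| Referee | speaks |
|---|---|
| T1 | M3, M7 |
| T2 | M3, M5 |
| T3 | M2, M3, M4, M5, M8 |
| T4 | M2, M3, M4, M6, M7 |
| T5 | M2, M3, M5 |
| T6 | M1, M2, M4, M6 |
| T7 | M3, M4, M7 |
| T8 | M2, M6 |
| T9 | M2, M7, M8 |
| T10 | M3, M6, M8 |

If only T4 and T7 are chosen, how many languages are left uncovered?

3

Union of T4, T7 = {M2, M3, M4, M6, M7}.
Not covered: M1, M5, M8 — 3 languages.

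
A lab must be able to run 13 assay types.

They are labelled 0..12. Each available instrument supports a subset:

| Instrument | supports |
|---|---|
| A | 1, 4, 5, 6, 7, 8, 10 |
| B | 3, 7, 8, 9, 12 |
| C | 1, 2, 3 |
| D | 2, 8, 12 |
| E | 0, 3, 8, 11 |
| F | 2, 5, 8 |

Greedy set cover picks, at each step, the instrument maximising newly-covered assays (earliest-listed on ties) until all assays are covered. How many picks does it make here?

Greedy: pick A (covers 7 new) → pick B (covers 3 new) → pick E (covers 2 new) → pick C (covers 1 new). Total picks: 4.

4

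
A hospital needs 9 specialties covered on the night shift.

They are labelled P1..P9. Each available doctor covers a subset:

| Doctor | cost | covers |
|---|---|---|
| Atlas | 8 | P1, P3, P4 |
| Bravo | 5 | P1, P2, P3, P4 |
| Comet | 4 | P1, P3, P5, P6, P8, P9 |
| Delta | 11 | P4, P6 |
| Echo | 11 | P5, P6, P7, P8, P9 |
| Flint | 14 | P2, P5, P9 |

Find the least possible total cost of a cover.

Bravo, Echo together cover every specialty (Bravo ∪ Echo = {P1, P2, P3, P4, P5, P6, P7, P8, P9}); total cost 5 + 11 = 16.
The greedy pick Comet, Bravo, Echo costs 20; no covering selection beats 16.

16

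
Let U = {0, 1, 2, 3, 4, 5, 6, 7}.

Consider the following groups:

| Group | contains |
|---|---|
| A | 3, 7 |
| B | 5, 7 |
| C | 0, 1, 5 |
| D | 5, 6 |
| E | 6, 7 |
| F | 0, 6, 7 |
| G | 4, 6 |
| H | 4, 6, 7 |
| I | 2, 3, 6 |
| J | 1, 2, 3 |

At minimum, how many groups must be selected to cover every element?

3

Take {C, H, J}. Their union is {0, 1, 2, 3, 4, 5, 6, 7}, which is all 8 elements.
Each group has at most 3 elements, and 2·3 = 6 < 8 — so at least 3 groups are needed, and 3 is optimal.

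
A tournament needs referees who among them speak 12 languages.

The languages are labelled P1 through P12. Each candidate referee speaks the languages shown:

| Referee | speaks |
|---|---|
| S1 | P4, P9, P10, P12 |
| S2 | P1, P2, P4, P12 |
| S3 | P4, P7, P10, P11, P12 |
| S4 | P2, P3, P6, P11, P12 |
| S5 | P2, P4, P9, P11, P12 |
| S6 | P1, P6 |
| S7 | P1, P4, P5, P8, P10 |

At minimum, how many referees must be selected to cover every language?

4

Take {S3, S4, S5, S7}. Their union is {P1, P2, P3, P4, P5, P6, P7, P8, P9, P10, P11, P12}, which is all 12 languages.
Only S3 contains P7, so S3 is forced; the remaining 7 languages need at least 3 more referees (each remaining referee adds at most 3) — so at least 4 referees are needed, and 4 is optimal.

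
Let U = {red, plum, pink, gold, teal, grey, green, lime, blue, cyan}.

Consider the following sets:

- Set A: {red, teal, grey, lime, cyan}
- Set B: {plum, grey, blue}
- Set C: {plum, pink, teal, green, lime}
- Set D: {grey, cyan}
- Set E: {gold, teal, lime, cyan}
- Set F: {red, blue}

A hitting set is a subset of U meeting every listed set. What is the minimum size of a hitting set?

3

H = {red, teal, grey} meets every set (each contains at least one member of H), and |H| = 3.
The sets C, D, F are pairwise disjoint, so any hitting set needs a separate point for each — at least 3. Hence 3 is optimal.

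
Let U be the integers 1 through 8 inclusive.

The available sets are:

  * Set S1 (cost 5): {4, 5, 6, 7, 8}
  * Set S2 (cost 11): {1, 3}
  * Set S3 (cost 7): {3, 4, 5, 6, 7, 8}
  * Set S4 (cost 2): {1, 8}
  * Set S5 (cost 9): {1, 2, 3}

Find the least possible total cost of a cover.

14

S1, S5 together cover every point (S1 ∪ S5 = {1, 2, 3, 4, 5, 6, 7, 8}); total cost 5 + 9 = 14.
The greedy pick S1, S4, S5 costs 16; no covering selection beats 14.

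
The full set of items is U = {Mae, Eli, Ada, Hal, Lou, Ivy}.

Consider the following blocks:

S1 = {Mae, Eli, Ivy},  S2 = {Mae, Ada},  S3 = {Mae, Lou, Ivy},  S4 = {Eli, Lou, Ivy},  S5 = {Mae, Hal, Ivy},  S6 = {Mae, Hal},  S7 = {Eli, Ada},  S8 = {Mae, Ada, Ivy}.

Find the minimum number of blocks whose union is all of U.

Take {S2, S4, S5}. Their union is {Mae, Eli, Ada, Hal, Lou, Ivy}, which is all 6 items.
No 2 of the 8 blocks cover everything (all 28 combinations miss at least one item), so 3 is optimal.

3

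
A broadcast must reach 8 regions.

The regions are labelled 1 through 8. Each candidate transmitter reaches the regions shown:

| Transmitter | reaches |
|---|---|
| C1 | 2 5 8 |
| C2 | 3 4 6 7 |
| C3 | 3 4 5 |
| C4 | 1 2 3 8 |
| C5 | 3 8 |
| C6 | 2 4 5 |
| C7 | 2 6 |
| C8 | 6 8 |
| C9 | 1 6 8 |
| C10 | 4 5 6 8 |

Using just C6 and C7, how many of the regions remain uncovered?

4

Union of C6, C7 = {2, 4, 5, 6}.
Not covered: 1, 3, 7, 8 — 4 regions.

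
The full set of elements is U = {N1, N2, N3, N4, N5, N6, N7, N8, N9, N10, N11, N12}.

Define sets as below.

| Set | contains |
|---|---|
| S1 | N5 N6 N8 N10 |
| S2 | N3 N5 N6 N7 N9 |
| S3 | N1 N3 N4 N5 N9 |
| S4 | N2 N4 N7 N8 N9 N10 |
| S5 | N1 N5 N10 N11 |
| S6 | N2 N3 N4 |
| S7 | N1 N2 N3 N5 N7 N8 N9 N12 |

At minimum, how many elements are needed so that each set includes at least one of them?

2

The 2 elements {N3, N10} hit every set.
The sets S5, S6 are pairwise disjoint, so any hitting set needs a separate element for each — at least 2. Hence 2 is optimal.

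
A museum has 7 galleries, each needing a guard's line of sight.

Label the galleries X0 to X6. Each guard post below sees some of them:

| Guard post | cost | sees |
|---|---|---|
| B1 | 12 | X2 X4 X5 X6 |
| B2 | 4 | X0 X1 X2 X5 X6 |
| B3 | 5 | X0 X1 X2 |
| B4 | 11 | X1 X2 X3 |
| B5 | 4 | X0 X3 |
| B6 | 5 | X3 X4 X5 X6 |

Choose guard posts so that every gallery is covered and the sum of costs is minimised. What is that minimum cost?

9

B2, B6 together cover every gallery (B2 ∪ B6 = {X0, X1, X2, X3, X4, X5, X6}); total cost 4 + 5 = 9.
No covering selection has total cost below 9.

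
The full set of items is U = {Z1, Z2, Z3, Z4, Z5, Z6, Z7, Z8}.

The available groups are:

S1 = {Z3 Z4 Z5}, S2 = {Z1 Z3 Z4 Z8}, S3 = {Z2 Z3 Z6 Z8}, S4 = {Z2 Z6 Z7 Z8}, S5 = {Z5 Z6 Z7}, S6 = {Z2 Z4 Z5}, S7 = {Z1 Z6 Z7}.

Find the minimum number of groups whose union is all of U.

3

Take {S2, S4, S5}. Their union is {Z1, Z2, Z3, Z4, Z5, Z6, Z7, Z8}, which is all 8 items.
No 2 of the 7 groups cover everything (all 21 combinations miss at least one item), so 3 is optimal.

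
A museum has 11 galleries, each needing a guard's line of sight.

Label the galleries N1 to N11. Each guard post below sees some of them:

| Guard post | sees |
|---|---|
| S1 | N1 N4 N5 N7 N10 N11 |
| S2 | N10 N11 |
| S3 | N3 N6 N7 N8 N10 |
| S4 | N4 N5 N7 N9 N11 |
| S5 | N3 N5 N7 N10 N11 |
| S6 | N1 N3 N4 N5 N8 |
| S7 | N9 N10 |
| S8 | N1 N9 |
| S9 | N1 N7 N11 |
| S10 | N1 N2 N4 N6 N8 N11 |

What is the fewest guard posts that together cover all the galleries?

3

Take {S5, S8, S10}. Their union is {N1, N2, N3, N4, N5, N6, N7, N8, N9, N10, N11}, which is all 11 galleries.
Only S10 contains N2, so S10 is forced; the remaining 5 galleries need at least 2 more guard posts (each remaining guard post adds at most 4) — so at least 3 guard posts are needed, and 3 is optimal.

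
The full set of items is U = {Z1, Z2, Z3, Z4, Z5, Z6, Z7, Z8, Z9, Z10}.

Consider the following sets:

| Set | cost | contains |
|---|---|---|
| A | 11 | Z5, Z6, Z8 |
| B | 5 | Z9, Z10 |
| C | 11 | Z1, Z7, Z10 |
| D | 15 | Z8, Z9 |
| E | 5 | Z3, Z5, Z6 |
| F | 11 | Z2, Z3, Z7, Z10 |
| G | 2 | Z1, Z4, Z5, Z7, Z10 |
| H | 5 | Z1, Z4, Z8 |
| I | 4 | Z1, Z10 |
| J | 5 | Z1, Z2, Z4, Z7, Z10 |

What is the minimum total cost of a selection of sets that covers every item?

B, E, H, J together cover every item (B ∪ E ∪ H ∪ J = {Z1, Z2, Z3, Z4, Z5, Z6, Z7, Z8, Z9, Z10}); total cost 5 + 5 + 5 + 5 = 20.
The greedy pick G, E, B, H, J costs 22; no covering selection beats 20.

20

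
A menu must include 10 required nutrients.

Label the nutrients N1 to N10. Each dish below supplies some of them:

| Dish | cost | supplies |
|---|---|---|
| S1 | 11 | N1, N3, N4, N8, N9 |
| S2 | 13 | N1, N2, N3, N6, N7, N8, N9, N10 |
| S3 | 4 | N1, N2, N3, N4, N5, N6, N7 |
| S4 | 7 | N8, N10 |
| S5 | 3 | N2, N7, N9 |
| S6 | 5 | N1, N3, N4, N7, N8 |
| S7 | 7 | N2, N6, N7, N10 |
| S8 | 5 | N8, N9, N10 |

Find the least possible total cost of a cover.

S3, S8 together cover every nutrient (S3 ∪ S8 = {N1, N2, N3, N4, N5, N6, N7, N8, N9, N10}); total cost 4 + 5 = 9.
No covering selection has total cost below 9.

9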